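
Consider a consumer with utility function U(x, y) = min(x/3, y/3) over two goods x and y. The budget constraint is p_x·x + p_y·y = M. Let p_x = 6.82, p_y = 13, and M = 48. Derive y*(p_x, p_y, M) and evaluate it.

y* = 2.4218

With perfect complements, no substitution: consume in ratio x:y = 3:3.
Budget: p_x·x + p_y·x = M, so (3·p_x + 3·p_y)·x = 3·M.
Demand: x*(p_x,p_y,M) = 3·M/(3·p_x + 3·p_y), y* = 3·M/(3·p_x + 3·p_y).
Here 3·6.82 + 3·13 = 59.46, giving y* = 2.4218.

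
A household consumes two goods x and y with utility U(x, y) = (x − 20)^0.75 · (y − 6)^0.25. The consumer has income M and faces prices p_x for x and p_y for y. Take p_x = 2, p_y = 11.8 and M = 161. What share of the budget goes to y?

share on y = 0.5177

This is Cobb-Douglas in (x−20, y−6): tangency gives 0.75·p_y·(y−6) = 0.25·p_x·(x−20).
Substituting into the budget: x* = 20 + 0.75·(M − 20·p_x − 6·p_y)/p_x, and y* = 6 + 0.25·(…)/p_y.
Discretionary income = 161 − 20·2 − 6·11.8 = 50.2; x* = 20 + 0.75·50.2/2 = 38.825; y* = 6 + 0.25·50.2/11.8 = 7.0636.
Expenditure on y: 11.8·7.0636 = 83.35; share = 0.5177.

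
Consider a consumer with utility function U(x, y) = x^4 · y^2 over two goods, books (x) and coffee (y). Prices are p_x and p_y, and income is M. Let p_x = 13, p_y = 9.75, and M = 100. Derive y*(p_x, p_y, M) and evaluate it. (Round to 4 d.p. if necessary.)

y* = 3.4188

Tangency: MRS = 2·y/x = p_x/p_y.
Rearranging, p_y·y = (1/2)·p_x·x. Substituting into the budget gives p_x·x·(1 + (1/2)) = M.
Demand: x*(p_x,p_y,M) = 2/3·M/p_x and y* = 1/3·M/p_y.
At p_x=13, p_y=9.75, M=100: y* = 1/3·100/9.75 = 3.4188.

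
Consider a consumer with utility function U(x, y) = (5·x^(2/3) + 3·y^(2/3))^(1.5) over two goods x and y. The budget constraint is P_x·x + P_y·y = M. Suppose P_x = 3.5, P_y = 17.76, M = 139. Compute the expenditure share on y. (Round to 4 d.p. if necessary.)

share on y = 0.0083

MU_x ∝ 5·x^(-1/3), MU_y ∝ 3·y^(-1/3), so MRS = (5/3)·(y/x)^(1/3) = P_x/P_y.
Solve for the ratio: y/x = [(3/5)·P_x/P_y]^(3).
Substitute y = (y/x)·x into the budget: x* = M/(P_x + P_y·(y/x)).
Numerically y/x = 0.001653, so x* = 139/(3.5 + 17.76·0.001653) = 39.3839 and y* = 0.001653·39.3839 = 0.0651.
Expenditure on y: 17.76·0.0651 = 1.1564; share = 0.0083.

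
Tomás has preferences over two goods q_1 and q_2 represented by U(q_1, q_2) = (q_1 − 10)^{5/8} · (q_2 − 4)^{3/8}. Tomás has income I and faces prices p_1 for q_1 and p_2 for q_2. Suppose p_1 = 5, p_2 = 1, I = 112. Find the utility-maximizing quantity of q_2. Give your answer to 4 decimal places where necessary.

MRS = (5/3)·(q_2−4)/(q_1−10). Tangency with p_1/p_2 gives q_2−4 = (3/5)·(p_1/p_2)·(q_1−10).
Substituting into the budget: q_1* = 10 + 0.625·(I − 10·p_1 − 4·p_2)/p_1, and q_2* = 4 + 0.375·(…)/p_2.
Discretionary income = 112 − 10·5 − 4·1 = 58; q_2* = 4 + 0.375·58/1 = 25.75.

q_2* = 25.75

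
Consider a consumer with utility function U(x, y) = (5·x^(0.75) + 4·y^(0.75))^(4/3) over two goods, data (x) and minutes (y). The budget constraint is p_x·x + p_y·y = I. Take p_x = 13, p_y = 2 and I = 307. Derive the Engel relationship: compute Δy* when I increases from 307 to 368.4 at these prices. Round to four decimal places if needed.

From the CES first-order condition, (5/4)·(y/x)^(0.25) = p_x/p_y.
Hence y/x = ((4/5)·p_x/p_y)^(1/(0.25)), i.e. raised to the 4 power.
With the ratio pinned down, the budget gives x* = I/(p_x + p_y·(y/x)) and y* = (y/x)·x*.
Numerically y/x = 731.1616, so x* = 307/(13 + 2·731.1616) = 0.2081 and y* = 731.1616·0.2081 = 152.1474.
At I' = 368.4: y* = 182.5769. Change: 182.5769 − 152.1474 = 30.4295.

Δy* = 30.4295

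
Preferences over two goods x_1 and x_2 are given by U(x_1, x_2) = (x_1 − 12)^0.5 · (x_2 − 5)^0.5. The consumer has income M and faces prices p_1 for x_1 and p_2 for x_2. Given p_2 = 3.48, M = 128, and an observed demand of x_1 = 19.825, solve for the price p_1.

p_1 = 4

Let x_1' = x_1−12, x_2' = x_2−5. MRS = x_2'/x_1' = p_1/p_2.
Substituting into the budget: x_1* = 12 + 0.5·(M − 12·p_1 − 5·p_2)/p_1, and x_2* = 5 + 0.5·(…)/p_2.
Set x_1* = 19.825 in the demand function and solve for p_1: p_1 = 4.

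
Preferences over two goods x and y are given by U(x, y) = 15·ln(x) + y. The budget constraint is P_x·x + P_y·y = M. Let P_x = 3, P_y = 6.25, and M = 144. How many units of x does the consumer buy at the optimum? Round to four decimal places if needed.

MU_x = 15/x, MU_y = 1. Tangency: 15/x = P_x/P_y.
So x*(P_x,P_y) = 15·P_y/P_x, independent of income; and y* = (M − 15·P_y)/P_y.
At the given prices: x* = 15·6.25/3 = 31.25.

x* = 31.25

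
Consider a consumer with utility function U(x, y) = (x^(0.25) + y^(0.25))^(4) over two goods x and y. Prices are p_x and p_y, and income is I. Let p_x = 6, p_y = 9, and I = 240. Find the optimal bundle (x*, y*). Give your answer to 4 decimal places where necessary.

x* = 21.3495, y* = 12.4337

From the CES first-order condition, (y/x)^(0.75) = p_x/p_y.
Solve for the ratio: y/x = [p_x/p_y]^(4/3).
Substitute y = (y/x)·x into the budget: x* = I/(p_x + p_y·(y/x)).
Numerically y/x = 0.582387, so x* = 240/(6 + 9·0.582387) = 21.3495 and y* = 0.582387·21.3495 = 12.4337.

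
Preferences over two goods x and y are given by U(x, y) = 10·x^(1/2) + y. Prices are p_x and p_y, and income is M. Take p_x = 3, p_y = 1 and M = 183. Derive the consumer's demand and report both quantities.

Set MRS = p_x/p_y: 5·x^(−1/2) = p_x/p_y.
Solve: √x = 5·p_y/p_x, so x*(p_x,p_y) = (5·p_y/p_x)², and y* = (M − p_x·x*)/p_y.
Plugging in: x* = (5·1/3)² = 2.7778, y* = 174.6667.

x* = 2.7778, y* = 174.6667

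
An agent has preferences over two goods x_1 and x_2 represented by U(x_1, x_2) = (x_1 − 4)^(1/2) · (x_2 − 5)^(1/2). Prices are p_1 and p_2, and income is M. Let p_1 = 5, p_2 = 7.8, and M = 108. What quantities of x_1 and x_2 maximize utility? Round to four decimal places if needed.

x_1* = 8.9, x_2* = 8.141

Substituting into the budget: x_1* = 4 + 0.5·(M − 4·p_1 − 5·p_2)/p_1, and x_2* = 5 + 0.5·(…)/p_2.
Discretionary income = 108 − 4·5 − 5·7.8 = 49; x_1* = 4 + 0.5·49/5 = 8.9; x_2* = 5 + 0.5·49/7.8 = 8.141.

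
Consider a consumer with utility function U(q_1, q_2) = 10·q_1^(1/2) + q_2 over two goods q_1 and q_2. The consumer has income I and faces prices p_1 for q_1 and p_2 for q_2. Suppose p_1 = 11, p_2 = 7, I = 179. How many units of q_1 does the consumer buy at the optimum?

q_1* = 10.124

MU_q_1 = 5/√q_1, MU_q_2 = 1. Tangency: 5/√q_1 = p_1/p_2.
Thus q_1* = (5·p_2/p_1)² — independent of I — with the rest of income spent on q_2.
Plugging in: q_1* = (5·7/11)² = 10.124.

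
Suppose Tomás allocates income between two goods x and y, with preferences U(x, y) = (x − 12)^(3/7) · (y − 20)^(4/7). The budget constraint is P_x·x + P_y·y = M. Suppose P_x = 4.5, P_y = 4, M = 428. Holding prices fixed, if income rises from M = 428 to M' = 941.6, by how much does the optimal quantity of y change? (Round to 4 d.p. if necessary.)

After buying the subsistence bundle (12, 20), a share 3/7 of the remaining income goes to x: x* = 12 + 3/7·(M − 12P_x − 20P_y)/P_x.
Discretionary income = 428 − 12·4.5 − 20·4 = 294; y* = 20 + 4/7·294/4 = 62.
At M' = 941.6: y* = 135.3714. Change: 135.3714 − 62 = 73.3714.

Δy* = 73.3714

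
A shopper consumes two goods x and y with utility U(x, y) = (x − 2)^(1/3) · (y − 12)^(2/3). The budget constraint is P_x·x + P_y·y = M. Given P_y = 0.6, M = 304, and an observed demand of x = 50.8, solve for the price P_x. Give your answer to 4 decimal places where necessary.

P_x = 2

MRS = (1/2)·(y−12)/(x−2). Tangency with P_x/P_y gives y−12 = 2·(P_x/P_y)·(x−2).
Substituting into the budget: x* = 2 + 1/3·(M − 2·P_x − 12·P_y)/P_x, and y* = 12 + 2/3·(…)/P_y.
Set x* = 50.8 in the demand function and solve for P_x: P_x = 2.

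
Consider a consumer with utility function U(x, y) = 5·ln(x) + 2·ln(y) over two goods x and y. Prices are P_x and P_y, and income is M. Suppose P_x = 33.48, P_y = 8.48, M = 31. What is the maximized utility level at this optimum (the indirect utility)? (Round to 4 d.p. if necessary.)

Tangency: MRS = (5/2)·y/x = P_x/P_y.
So 5·P_y·y = 2·P_x·x; combined with the budget, a share 5/7 of income goes to x.
Demand: x*(P_x,P_y,M) = 5/7·M/P_x and y* = 2/7·M/P_y.
At P_x=33.48, P_y=8.48, M=31: x* = 5/7·31/33.48 = 0.6614, y* = 1.0445.
Utility at the optimum: U(0.6614, 1.0445) = -1.9801.

V = -1.9801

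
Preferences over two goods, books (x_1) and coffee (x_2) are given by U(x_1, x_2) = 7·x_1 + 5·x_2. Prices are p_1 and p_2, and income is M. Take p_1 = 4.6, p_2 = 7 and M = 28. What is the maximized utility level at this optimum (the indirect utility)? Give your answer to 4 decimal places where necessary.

V = 42.6087

Linear utility — the consumer picks whichever good has higher MU/price: 7/4.6 = 1.5217 vs 5/7 = 0.7143.
x_1 gives more utility per dollar, so spend all income on x_1: x_1* = M/p_1, x_2* = 0.
Numerically: x_1* = 6.087, x_2* = 0.
Utility at the optimum: U(6.087, 0) = 42.6087.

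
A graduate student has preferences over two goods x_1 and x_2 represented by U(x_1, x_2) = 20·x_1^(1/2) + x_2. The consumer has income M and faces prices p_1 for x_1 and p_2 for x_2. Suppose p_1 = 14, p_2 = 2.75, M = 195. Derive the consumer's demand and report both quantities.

Set MRS = p_1/p_2: 10·x_1^(−1/2) = p_1/p_2.
Solve: √x_1 = 10·p_2/p_1, so x_1*(p_1,p_2) = (10·p_2/p_1)², and x_2* = (M − p_1·x_1*)/p_2.
Plugging in: x_1* = (10·2.75/14)² = 3.8584, x_2* = 51.2662.

x_1* = 3.8584, x_2* = 51.2662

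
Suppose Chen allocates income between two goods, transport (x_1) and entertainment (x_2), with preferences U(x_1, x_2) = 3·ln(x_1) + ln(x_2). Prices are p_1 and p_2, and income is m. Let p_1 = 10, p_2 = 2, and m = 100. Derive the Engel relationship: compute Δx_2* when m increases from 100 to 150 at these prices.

Δx_2* = 6.25

Tangency: MRS = 3·x_2/x_1 = p_1/p_2.
Rearranging, p_2·x_2 = (1/3)·p_1·x_1. Substituting into the budget gives p_1·x_1·(1 + (1/3)) = m.
Demand: x_1*(p_1,p_2,m) = 0.75·m/p_1 and x_2* = 0.25·m/p_2.
At p_1=10, p_2=2, m=100: x_2* = 0.25·100/2 = 12.5.
At m' = 150: x_2* = 18.75. Change: 18.75 − 12.5 = 6.25.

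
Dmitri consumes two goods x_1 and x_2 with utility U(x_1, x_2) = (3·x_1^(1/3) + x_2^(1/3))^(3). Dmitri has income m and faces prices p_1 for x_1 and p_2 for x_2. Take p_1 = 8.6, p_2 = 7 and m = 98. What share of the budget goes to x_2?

MRS = MU_x_1/MU_x_2 = 3·(x_2/x_1)^(2/3). Set equal to p_1/p_2.
Hence x_2/x_1 = ((1/3)·p_1/p_2)^(1/(2/3)), i.e. raised to the 1.5 power.
Substitute x_2 = (x_2/x_1)·x_1 into the budget: x_1* = m/(p_1 + p_2·(x_2/x_1)).
Numerically x_2/x_1 = 0.262071, so x_1* = 98/(8.6 + 7·0.262071) = 9.3919 and x_2* = 0.262071·9.3919 = 2.4613.
Expenditure on x_2: 7·2.4613 = 17.2294; share = 0.1758.

share on x_2 = 0.1758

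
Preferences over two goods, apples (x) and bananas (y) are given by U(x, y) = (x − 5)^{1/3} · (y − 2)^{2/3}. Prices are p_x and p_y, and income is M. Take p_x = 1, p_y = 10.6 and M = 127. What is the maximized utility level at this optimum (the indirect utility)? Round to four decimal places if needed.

Let x' = x−5, y' = y−2. MRS = (1/2)·y'/x' = p_x/p_y.
Substituting into the budget: x* = 5 + 1/3·(M − 5·p_x − 2·p_y)/p_x, and y* = 2 + 2/3·(…)/p_y.
Discretionary income = 127 − 5·1 − 2·10.6 = 100.8; x* = 5 + 1/3·100.8/1 = 38.6; y* = 2 + 2/3·100.8/10.6 = 8.3396.
Utility at the optimum: U(38.6, 8.3396) = 11.0532.

V = 11.0532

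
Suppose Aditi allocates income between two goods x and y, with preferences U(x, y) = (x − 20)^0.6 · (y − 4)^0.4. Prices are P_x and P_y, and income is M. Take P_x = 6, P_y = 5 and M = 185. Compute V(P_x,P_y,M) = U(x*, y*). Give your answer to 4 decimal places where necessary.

V = 4.1157

This is Cobb-Douglas in (x−20, y−4): tangency gives 0.6·P_y·(y−4) = 0.4·P_x·(x−20).
Substituting into the budget: x* = 20 + 0.6·(M − 20·P_x − 4·P_y)/P_x, and y* = 4 + 0.4·(…)/P_y.
Discretionary income = 185 − 20·6 − 4·5 = 45; x* = 20 + 0.6·45/6 = 24.5; y* = 4 + 0.4·45/5 = 7.6.
Utility at the optimum: U(24.5, 7.6) = 4.1157.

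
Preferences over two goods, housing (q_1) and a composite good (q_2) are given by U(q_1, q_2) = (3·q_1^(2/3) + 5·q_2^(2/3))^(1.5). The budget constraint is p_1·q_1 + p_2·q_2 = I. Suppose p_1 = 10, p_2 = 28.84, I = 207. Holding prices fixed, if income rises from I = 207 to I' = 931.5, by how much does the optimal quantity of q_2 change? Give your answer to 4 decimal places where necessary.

Substitute q_2 = (q_2/q_1)·q_1 into the budget: q_1* = I/(p_1 + p_2·(q_2/q_1)).
Numerically q_2/q_1 = 0.193001, so q_1* = 207/(10 + 28.84·0.193001) = 13.2981 and q_2* = 0.193001·13.2981 = 2.5665.
At I' = 931.5: q_2* = 11.5495. Change: 11.5495 − 2.5665 = 8.9829.

Δq_2* = 8.9829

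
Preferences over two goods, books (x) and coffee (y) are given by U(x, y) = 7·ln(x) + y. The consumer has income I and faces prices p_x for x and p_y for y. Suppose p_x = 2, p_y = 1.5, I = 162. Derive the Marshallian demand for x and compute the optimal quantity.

So x*(p_x,p_y) = 7·p_y/p_x, independent of income; and y* = (I − 7·p_y)/p_y.
At the given prices: x* = 7·1.5/2 = 5.25.

x* = 5.25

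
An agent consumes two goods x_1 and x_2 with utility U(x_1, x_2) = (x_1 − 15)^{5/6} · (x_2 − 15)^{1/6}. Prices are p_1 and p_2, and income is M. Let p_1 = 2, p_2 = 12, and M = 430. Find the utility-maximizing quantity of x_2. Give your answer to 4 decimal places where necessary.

MRS = 5·(x_2−15)/(x_1−15). Tangency with p_1/p_2 gives x_2−15 = (1/5)·(p_1/p_2)·(x_1−15).
After buying the subsistence bundle (15, 15), a share 5/6 of the remaining income goes to x_1: x_1* = 15 + 5/6·(M − 15p_1 − 15p_2)/p_1.
Discretionary income = 430 − 15·2 − 15·12 = 220; x_2* = 15 + 1/6·220/12 = 18.0556.

x_2* = 18.0556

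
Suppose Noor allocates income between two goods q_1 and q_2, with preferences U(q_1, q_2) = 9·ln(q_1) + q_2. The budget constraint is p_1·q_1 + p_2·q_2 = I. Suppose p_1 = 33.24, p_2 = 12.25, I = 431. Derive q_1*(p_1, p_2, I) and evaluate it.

q_1* = 3.3168

So q_1*(p_1,p_2) = 9·p_2/p_1, independent of income; and q_2* = (I − 9·p_2)/p_2.
At the given prices: q_1* = 9·12.25/33.24 = 3.3168.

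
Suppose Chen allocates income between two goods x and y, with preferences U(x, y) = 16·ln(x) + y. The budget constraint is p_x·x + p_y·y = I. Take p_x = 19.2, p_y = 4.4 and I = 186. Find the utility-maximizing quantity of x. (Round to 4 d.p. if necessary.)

x* = 3.6667

Set MRS = p_x/p_y: (16/x)/1 = p_x/p_y.
So x*(p_x,p_y) = 16·p_y/p_x, independent of income; and y* = (I − 16·p_y)/p_y.
At the given prices: x* = 16·4.4/19.2 = 3.6667.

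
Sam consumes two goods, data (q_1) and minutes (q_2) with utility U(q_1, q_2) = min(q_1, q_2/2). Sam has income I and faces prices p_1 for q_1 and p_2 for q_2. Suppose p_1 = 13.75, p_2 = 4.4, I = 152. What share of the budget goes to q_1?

share on q_1 = 0.6098

Demand: q_1*(p_1,p_2,I) = I/(p_1 + 2·p_2), q_2* = 2·I/(p_1 + 2·p_2).
Here 13.75 + 2·4.4 = 22.55, giving q_1* = 6.7406 and q_2* = 13.4812.
Expenditure on q_1: 13.75·6.7406 = 92.6829; share = 0.6098.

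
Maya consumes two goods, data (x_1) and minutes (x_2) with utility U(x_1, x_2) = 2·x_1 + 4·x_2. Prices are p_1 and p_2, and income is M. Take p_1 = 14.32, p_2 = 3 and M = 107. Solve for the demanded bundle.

Perfect substitutes: compare marginal utility per dollar. 2/p_1 vs 4/p_2 → 0.1397 vs 1.3333.
x_2 gives more utility per dollar, so spend all income on x_2: x_2* = M/p_2, x_1* = 0.
Numerically: x_1* = 0, x_2* = 35.6667.

x_1* = 0, x_2* = 35.6667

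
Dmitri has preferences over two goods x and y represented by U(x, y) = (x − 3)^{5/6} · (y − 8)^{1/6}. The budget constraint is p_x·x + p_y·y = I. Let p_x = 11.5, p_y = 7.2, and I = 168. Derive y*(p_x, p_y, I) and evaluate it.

y* = 9.7569

MRS = 5·(y−8)/(x−3). Tangency with p_x/p_y gives y−8 = (1/5)·(p_x/p_y)·(x−3).
Substituting into the budget: x* = 3 + 5/6·(I − 3·p_x − 8·p_y)/p_x, and y* = 8 + 1/6·(…)/p_y.
Discretionary income = 168 − 3·11.5 − 8·7.2 = 75.9; y* = 8 + 1/6·75.9/7.2 = 9.7569.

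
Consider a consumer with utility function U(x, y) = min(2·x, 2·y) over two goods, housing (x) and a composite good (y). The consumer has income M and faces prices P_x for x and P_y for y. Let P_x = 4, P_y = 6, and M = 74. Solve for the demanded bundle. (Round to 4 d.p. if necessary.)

x* = 7.4, y* = 7.4

Demand: x*(P_x,P_y,M) = 2·M/(2·P_x + 2·P_y), y* = 2·M/(2·P_x + 2·P_y).
Here 2·4 + 2·6 = 20, giving x* = 7.4 and y* = 7.4.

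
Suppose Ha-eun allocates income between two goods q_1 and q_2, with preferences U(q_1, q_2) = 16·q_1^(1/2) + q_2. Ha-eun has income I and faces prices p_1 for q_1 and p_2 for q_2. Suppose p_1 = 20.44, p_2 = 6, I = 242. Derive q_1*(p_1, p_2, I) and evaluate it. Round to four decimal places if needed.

MU_q_1 = 8/√q_1, MU_q_2 = 1. Tangency: 8/√q_1 = p_1/p_2.
Thus q_1* = (8·p_2/p_1)² — independent of I — with the rest of income spent on q_2.
Plugging in: q_1* = (8·6/20.44)² = 5.5147.

q_1* = 5.5147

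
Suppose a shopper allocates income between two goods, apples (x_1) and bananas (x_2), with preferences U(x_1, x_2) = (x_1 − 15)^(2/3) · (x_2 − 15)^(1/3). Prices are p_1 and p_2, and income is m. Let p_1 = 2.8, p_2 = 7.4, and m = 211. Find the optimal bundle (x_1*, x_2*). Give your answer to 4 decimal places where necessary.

x_1* = 28.8095, x_2* = 17.6126

MRS = 2·(x_2−15)/(x_1−15). Tangency with p_1/p_2 gives x_2−15 = (1/2)·(p_1/p_2)·(x_1−15).
Substituting into the budget: x_1* = 15 + 2/3·(m − 15·p_1 − 15·p_2)/p_1, and x_2* = 15 + 1/3·(…)/p_2.
Discretionary income = 211 − 15·2.8 − 15·7.4 = 58; x_1* = 15 + 2/3·58/2.8 = 28.8095; x_2* = 15 + 1/3·58/7.4 = 17.6126.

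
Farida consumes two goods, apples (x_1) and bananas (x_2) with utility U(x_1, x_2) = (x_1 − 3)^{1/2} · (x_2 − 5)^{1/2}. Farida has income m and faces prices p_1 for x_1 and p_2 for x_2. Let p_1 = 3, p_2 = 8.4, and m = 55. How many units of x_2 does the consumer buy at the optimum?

x_2* = 5.2381

MRS = (x_2−5)/(x_1−3). Tangency with p_1/p_2 gives x_2−5 = (p_1/p_2)·(x_1−3).
After buying the subsistence bundle (3, 5), a share 0.5 of the remaining income goes to x_1: x_1* = 3 + 0.5·(m − 3p_1 − 5p_2)/p_1.
Discretionary income = 55 − 3·3 − 5·8.4 = 4; x_2* = 5 + 0.5·4/8.4 = 5.2381.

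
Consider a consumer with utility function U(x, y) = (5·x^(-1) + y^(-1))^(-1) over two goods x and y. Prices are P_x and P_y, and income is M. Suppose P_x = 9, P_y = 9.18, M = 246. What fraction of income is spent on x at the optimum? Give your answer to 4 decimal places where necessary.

share on x = 0.6889

Substitute y = (y/x)·x into the budget: x* = M/(P_x + P_y·(y/x)).
Numerically y/x = 0.442807, so x* = 246/(9 + 9.18·0.442807) = 18.829 and y* = 0.442807·18.829 = 8.3376.
Expenditure on x: 9·18.829 = 169.4607; share = 0.6889.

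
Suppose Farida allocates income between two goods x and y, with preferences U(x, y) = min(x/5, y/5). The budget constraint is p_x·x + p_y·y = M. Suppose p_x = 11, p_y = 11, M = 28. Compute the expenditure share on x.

share on x = 0.5

With perfect complements, no substitution: consume in ratio x:y = 5:5.
Budget: p_x·x + p_y·x = M, so (5·p_x + 5·p_y)·x = 5·M.
Demand: x*(p_x,p_y,M) = 5·M/(5·p_x + 5·p_y), y* = 5·M/(5·p_x + 5·p_y).
Here 5·11 + 5·11 = 110, giving x* = 1.2727 and y* = 1.2727.
Expenditure on x: 11·1.2727 = 14; share = 0.5.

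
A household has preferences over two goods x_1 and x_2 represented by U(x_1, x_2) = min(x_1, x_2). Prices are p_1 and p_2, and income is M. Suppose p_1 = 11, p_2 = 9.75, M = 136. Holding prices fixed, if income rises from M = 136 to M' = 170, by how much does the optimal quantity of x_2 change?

Δx_2* = 1.6386

With perfect complements, no substitution: consume in ratio x_1:x_2 = 1:1.
Budget: p_1·x_1 + p_2·x_1 = M, so (p_1 + p_2)·x_1 = M.
Demand: x_1*(p_1,p_2,M) = M/(p_1 + p_2), x_2* = M/(p_1 + p_2).
Here 11 + 9.75 = 20.75, giving x_2* = 6.5542.
At M' = 170: x_2* = 8.1928. Change: 8.1928 − 6.5542 = 1.6386.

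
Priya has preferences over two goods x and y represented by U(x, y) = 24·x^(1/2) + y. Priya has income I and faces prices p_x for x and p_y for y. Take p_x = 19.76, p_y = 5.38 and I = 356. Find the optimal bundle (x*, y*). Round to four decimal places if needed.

MU_x = 12/√x, MU_y = 1. Tangency: 12/√x = p_x/p_y.
Thus x* = (12·p_y/p_x)² — independent of I — with the rest of income spent on y.
Plugging in: x* = (12·5.38/19.76)² = 10.6746, y* = 26.9645.

x* = 10.6746, y* = 26.9645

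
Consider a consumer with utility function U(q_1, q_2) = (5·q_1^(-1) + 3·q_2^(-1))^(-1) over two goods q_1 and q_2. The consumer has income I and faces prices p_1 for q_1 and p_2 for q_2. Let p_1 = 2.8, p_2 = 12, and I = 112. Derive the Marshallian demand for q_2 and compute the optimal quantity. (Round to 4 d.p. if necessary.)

MU_q_1 ∝ 5·q_1^(-2), MU_q_2 ∝ 3·q_2^(-2), so MRS = (5/3)·(q_2/q_1)^(2) = p_1/p_2.
Solve for the ratio: q_2/q_1 = [(3/5)·p_1/p_2]^(0.5).
Substitute q_2 = (q_2/q_1)·q_1 into the budget: q_1* = I/(p_1 + p_2·(q_2/q_1)).
Numerically q_2/q_1 = 0.374166, so q_1* = 112/(2.8 + 12·0.374166) = 15.3635 and q_2* = 0.374166·15.3635 = 5.7485.

q_2* = 5.7485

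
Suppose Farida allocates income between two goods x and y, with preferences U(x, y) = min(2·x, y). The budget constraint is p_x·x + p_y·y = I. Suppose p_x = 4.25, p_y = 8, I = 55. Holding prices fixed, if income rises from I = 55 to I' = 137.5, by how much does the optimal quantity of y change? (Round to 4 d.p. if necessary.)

Leontief preferences: the optimum is at the kink where x/1 = y/2, i.e. y = 2·x.
Budget: p_x·x + p_y·2·x = I, so (p_x + 2·p_y)·x = I.
Demand: x*(p_x,p_y,I) = I/(p_x + 2·p_y), y* = 2·I/(p_x + 2·p_y).
Here 4.25 + 2·8 = 20.25, giving y* = 5.4321.
At I' = 137.5: y* = 13.5802. Change: 13.5802 − 5.4321 = 8.1481.

Δy* = 8.1481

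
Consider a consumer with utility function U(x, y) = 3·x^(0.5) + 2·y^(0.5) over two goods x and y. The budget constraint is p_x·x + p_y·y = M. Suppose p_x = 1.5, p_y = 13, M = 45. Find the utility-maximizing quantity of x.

MU_x ∝ 3·x^(-0.5), MU_y ∝ 2·y^(-0.5), so MRS = (3/2)·(y/x)^(0.5) = p_x/p_y.
Solve for the ratio: y/x = [(2/3)·p_x/p_y]^(2).
Substitute y = (y/x)·x into the budget: x* = M/(p_x + p_y·(y/x)).
Numerically y/x = 0.005917, so x* = 45/(1.5 + 13·0.005917) = 28.5366.

x* = 28.5366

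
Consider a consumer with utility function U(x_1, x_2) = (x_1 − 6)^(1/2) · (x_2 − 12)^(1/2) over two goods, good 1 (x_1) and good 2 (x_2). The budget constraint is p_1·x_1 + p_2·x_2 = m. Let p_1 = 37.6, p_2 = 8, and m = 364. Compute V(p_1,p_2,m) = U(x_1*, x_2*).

After buying the subsistence bundle (6, 12), a share 0.5 of the remaining income goes to x_1: x_1* = 6 + 0.5·(m − 6p_1 − 12p_2)/p_1.
Discretionary income = 364 − 6·37.6 − 12·8 = 42.4; x_1* = 6 + 0.5·42.4/37.6 = 6.5638; x_2* = 12 + 0.5·42.4/8 = 14.65.
Utility at the optimum: U(6.5638, 14.65) = 1.2224.

V = 1.2224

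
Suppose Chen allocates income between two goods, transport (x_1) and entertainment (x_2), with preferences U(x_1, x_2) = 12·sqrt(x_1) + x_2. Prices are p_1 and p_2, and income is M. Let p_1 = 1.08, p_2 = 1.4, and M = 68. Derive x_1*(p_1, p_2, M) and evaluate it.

Utility is quasi-linear in x_2; the FOC for x_1 is 6/√x_1 = p_1/p_2.
Thus x_1* = (6·p_2/p_1)² — independent of M — with the rest of income spent on x_2.
Plugging in: x_1* = (6·1.4/1.08)² = 60.4938.

x_1* = 60.4938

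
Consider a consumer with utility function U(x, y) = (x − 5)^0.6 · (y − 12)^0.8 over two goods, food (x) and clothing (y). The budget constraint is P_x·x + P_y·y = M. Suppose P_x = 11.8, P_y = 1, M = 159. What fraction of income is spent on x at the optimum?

share on x = 0.6083

Discretionary income = 159 − 5·11.8 − 12·1 = 88; x* = 5 + 3/7·88/11.8 = 8.1961; y* = 12 + 4/7·88/1 = 62.2857.
Expenditure on x: 11.8·8.1961 = 96.7143; share = 0.6083.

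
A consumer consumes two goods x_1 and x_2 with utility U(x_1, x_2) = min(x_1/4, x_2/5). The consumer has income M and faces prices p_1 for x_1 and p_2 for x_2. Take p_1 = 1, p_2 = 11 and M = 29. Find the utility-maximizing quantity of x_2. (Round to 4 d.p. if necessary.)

x_2* = 2.4576

Here 4·1 + 5·11 = 59, giving x_2* = 2.4576.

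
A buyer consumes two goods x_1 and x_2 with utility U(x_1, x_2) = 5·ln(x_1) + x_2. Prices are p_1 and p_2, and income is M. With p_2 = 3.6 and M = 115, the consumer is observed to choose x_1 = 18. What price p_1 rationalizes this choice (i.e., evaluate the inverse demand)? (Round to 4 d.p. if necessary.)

MU_x_1 = 5/x_1, MU_x_2 = 1. Tangency: 5/x_1 = p_1/p_2.
So x_1*(p_1,p_2) = 5·p_2/p_1, independent of income; and x_2* = (M − 5·p_2)/p_2.
Set x_1* = 18 in the demand function and solve for p_1: p_1 = 1.

p_1 = 1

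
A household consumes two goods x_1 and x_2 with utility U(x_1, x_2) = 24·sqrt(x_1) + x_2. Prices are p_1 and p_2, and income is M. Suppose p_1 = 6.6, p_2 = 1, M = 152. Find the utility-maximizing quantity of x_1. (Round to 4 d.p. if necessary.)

Set MRS = p_1/p_2: 12·x_1^(−1/2) = p_1/p_2.
Thus x_1* = (12·p_2/p_1)² — independent of M — with the rest of income spent on x_2.
Plugging in: x_1* = (12·1/6.6)² = 3.3058.

x_1* = 3.3058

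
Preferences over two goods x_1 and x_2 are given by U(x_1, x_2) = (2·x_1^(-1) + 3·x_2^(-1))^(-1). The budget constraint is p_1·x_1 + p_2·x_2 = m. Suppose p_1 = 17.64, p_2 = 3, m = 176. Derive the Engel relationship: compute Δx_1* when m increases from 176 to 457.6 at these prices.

With the ratio pinned down, the budget gives x_1* = m/(p_1 + p_2·(x_2/x_1)) and x_2* = (x_2/x_1)·x_1*.
Numerically x_2/x_1 = 2.969848, so x_1* = 176/(17.64 + 3·2.969848) = 6.6291.
At m' = 457.6: x_1* = 17.2357. Change: 17.2357 − 6.6291 = 10.6066.

Δx_1* = 10.6066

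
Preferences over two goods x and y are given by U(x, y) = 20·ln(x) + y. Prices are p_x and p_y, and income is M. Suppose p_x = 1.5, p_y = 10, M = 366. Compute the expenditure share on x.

share on x = 0.5464

MU_x = 20/x, MU_y = 1. Tangency: 20/x = p_x/p_y.
So x*(p_x,p_y) = 20·p_y/p_x, independent of income; and y* = (M − 20·p_y)/p_y.
At the given prices: x* = 20·10/1.5 = 133.3333, and y* = 16.6.
Expenditure on x: 1.5·133.3333 = 200; share = 0.5464.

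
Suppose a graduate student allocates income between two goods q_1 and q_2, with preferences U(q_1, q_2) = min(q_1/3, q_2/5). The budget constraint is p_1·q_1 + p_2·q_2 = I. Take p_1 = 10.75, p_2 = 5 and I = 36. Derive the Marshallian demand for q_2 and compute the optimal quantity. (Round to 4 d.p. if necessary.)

Leontief preferences: the optimum is at the kink where q_1/3 = q_2/5, i.e. q_2 = (5/3)·q_1.
Budget: p_1·q_1 + p_2·(5/3)·q_1 = I, so (3·p_1 + 5·p_2)·q_1 = 3·I.
Demand: q_1*(p_1,p_2,I) = 3·I/(3·p_1 + 5·p_2), q_2* = 5·I/(3·p_1 + 5·p_2).
Here 3·10.75 + 5·5 = 57.25, giving q_2* = 3.1441.

q_2* = 3.1441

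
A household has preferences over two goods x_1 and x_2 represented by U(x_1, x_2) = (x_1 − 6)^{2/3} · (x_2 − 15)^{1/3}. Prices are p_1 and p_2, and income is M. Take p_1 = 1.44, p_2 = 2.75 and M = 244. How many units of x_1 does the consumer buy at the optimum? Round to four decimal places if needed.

x_1* = 95.8657

MRS = 2·(x_2−15)/(x_1−6). Tangency with p_1/p_2 gives x_2−15 = (1/2)·(p_1/p_2)·(x_1−6).
After buying the subsistence bundle (6, 15), a share 2/3 of the remaining income goes to x_1: x_1* = 6 + 2/3·(M − 6p_1 − 15p_2)/p_1.
Discretionary income = 244 − 6·1.44 − 15·2.75 = 194.11; x_1* = 6 + 2/3·194.11/1.44 = 95.8657.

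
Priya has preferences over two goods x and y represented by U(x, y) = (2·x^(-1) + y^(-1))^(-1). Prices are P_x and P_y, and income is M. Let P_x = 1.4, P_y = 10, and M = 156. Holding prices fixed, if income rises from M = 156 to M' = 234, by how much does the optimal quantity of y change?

Δy* = 5.1009

MRS = MU_x/MU_y = 2·(y/x)^(2). Set equal to P_x/P_y.
Solve for the ratio: y/x = [(1/2)·P_x/P_y]^(0.5).
With the ratio pinned down, the budget gives x* = M/(P_x + P_y·(y/x)) and y* = (y/x)·x*.
Numerically y/x = 0.264575, so x* = 156/(1.4 + 10·0.264575) = 38.559 and y* = 0.264575·38.559 = 10.2017.
At M' = 234: y* = 15.3026. Change: 15.3026 − 10.2017 = 5.1009.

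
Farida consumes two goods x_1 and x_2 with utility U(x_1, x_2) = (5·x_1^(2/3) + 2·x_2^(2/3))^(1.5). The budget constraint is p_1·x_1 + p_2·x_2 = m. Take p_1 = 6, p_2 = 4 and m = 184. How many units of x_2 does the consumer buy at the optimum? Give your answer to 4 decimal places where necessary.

Substitute x_2 = (x_2/x_1)·x_1 into the budget: x_1* = m/(p_1 + p_2·(x_2/x_1)).
Numerically x_2/x_1 = 0.216, so x_1* = 184/(6 + 4·0.216) = 26.8065 and x_2* = 0.216·26.8065 = 5.7902.

x_2* = 5.7902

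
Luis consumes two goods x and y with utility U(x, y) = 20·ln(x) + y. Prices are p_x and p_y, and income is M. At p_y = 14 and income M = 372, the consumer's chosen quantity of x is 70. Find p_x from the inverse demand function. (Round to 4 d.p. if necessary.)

p_x = 4

MU_x = 20/x, MU_y = 1. Tangency: 20/x = p_x/p_y.
So x*(p_x,p_y) = 20·p_y/p_x, independent of income; and y* = (M − 20·p_y)/p_y.
Set x* = 70 in the demand function and solve for p_x: p_x = 4.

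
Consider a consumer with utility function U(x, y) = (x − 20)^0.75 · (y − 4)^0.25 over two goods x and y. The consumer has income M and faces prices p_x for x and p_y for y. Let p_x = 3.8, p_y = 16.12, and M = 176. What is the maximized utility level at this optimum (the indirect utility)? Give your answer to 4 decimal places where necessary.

Let x' = x−20, y' = y−4. MRS = 3·y'/x' = p_x/p_y.
After buying the subsistence bundle (20, 4), a share 0.75 of the remaining income goes to x: x* = 20 + 0.75·(M − 20p_x − 4p_y)/p_x.
Discretionary income = 176 − 20·3.8 − 4·16.12 = 35.52; x* = 20 + 0.75·35.52/3.8 = 27.0105; y* = 4 + 0.25·35.52/16.12 = 4.5509.
Utility at the optimum: U(27.0105, 4.5509) = 3.7117.

V = 3.7117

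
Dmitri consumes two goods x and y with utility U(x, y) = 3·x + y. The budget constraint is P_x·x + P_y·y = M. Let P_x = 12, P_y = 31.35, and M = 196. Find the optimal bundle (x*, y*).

Perfect substitutes: compare marginal utility per dollar. 3/P_x vs 1/P_y → 0.25 vs 0.0319.
x gives more utility per dollar, so spend all income on x: x* = M/P_x, y* = 0.
Numerically: x* = 16.3333, y* = 0.

x* = 16.3333, y* = 0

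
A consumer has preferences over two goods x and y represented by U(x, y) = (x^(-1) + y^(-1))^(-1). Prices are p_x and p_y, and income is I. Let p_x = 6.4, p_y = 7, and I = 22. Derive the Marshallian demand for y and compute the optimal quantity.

MU_x ∝ x^(-2), MU_y ∝ y^(-2), so MRS = (y/x)^(2) = p_x/p_y.
Solve for the ratio: y/x = [p_x/p_y]^(0.5).
With the ratio pinned down, the budget gives x* = I/(p_x + p_y·(y/x)) and y* = (y/x)·x*.
Numerically y/x = 0.956183, so x* = 22/(6.4 + 7·0.956183) = 1.6803 and y* = 0.956183·1.6803 = 1.6066.

y* = 1.6066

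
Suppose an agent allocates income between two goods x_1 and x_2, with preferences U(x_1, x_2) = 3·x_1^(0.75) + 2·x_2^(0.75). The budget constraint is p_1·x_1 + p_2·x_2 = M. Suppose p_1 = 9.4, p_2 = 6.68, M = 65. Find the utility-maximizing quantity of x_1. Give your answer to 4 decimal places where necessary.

x_1* = 4.46

MRS = MU_x_1/MU_x_2 = (3/2)·(x_2/x_1)^(0.25). Set equal to p_1/p_2.
Hence x_2/x_1 = ((2/3)·p_1/p_2)^(1/(0.25)), i.e. raised to the 4 power.
With the ratio pinned down, the budget gives x_1* = M/(p_1 + p_2·(x_2/x_1)) and x_2* = (x_2/x_1)·x_1*.
Numerically x_2/x_1 = 0.774534, so x_1* = 65/(9.4 + 6.68·0.774534) = 4.46.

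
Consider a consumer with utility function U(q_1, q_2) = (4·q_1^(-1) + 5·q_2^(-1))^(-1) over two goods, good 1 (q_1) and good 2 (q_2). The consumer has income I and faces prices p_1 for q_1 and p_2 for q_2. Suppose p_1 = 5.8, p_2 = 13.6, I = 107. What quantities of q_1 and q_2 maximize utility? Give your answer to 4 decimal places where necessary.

q_1* = 6.8024, q_2* = 4.9666

MU_q_1 ∝ 4·q_1^(-2), MU_q_2 ∝ 5·q_2^(-2), so MRS = (4/5)·(q_2/q_1)^(2) = p_1/p_2.
Solve for the ratio: q_2/q_1 = [(5/4)·p_1/p_2]^(0.5).
With the ratio pinned down, the budget gives q_1* = I/(p_1 + p_2·(q_2/q_1)) and q_2* = (q_2/q_1)·q_1*.
Numerically q_2/q_1 = 0.730129, so q_1* = 107/(5.8 + 13.6·0.730129) = 6.8024 and q_2* = 0.730129·6.8024 = 4.9666.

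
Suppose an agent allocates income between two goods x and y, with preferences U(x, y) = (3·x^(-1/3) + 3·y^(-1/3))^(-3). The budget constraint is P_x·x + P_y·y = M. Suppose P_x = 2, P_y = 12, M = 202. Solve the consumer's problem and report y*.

Numerically y/x = 0.260847, so x* = 202/(2 + 12·0.260847) = 39.3749 and y* = 0.260847·39.3749 = 10.2708.

y* = 10.2708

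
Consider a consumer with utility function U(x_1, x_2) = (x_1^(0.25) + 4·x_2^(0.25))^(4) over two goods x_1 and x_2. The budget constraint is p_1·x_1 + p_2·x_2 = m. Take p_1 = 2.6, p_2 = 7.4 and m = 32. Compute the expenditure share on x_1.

share on x_1 = 0.1825

MRS = MU_x_1/MU_x_2 = (1/4)·(x_2/x_1)^(0.75). Set equal to p_1/p_2.
Solve for the ratio: x_2/x_1 = [4·p_1/p_2]^(4/3).
With the ratio pinned down, the budget gives x_1* = m/(p_1 + p_2·(x_2/x_1)) and x_2* = (x_2/x_1)·x_1*.
Numerically x_2/x_1 = 1.574232, so x_1* = 32/(2.6 + 7.4·1.574232) = 2.2457 and x_2* = 1.574232·2.2457 = 3.5353.
Expenditure on x_1: 2.6·2.2457 = 5.8389; share = 0.1825.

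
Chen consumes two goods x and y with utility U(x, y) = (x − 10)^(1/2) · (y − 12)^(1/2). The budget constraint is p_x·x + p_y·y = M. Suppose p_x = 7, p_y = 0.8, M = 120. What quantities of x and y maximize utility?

x* = 12.8857, y* = 37.25

Let x' = x−10, y' = y−12. MRS = y'/x' = p_x/p_y.
After buying the subsistence bundle (10, 12), a share 0.5 of the remaining income goes to x: x* = 10 + 0.5·(M − 10p_x − 12p_y)/p_x.
Discretionary income = 120 − 10·7 − 12·0.8 = 40.4; x* = 10 + 0.5·40.4/7 = 12.8857; y* = 12 + 0.5·40.4/0.8 = 37.25.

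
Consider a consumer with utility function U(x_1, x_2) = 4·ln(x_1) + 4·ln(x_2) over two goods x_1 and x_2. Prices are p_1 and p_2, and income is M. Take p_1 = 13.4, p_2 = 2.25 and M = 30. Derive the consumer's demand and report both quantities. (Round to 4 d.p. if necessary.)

MU_x_1/MU_x_2 = (4·x_2)/(4·x_1); tangency sets this equal to p_1/p_2.
Rearranging, p_2·x_2 = p_1·x_1. Substituting into the budget gives p_1·x_1·(1 + 1) = M.
Demand: x_1*(p_1,p_2,M) = 0.5·M/p_1 and x_2* = 0.5·M/p_2.
At p_1=13.4, p_2=2.25, M=30: x_1* = 0.5·30/13.4 = 1.1194, x_2* = 6.6667.

x_1* = 1.1194, x_2* = 6.6667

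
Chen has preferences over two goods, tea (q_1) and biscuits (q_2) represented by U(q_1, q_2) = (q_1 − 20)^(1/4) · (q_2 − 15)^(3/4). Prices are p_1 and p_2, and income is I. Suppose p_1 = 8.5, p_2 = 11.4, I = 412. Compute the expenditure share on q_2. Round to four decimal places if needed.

MRS = (1/3)·(q_2−15)/(q_1−20). Tangency with p_1/p_2 gives q_2−15 = 3·(p_1/p_2)·(q_1−20).
Substituting into the budget: q_1* = 20 + 0.25·(I − 20·p_1 − 15·p_2)/p_1, and q_2* = 15 + 0.75·(…)/p_2.
Discretionary income = 412 − 20·8.5 − 15·11.4 = 71; q_1* = 20 + 0.25·71/8.5 = 22.0882; q_2* = 15 + 0.75·71/11.4 = 19.6711.
Expenditure on q_2: 11.4·19.6711 = 224.25; share = 0.5443.

share on q_2 = 0.5443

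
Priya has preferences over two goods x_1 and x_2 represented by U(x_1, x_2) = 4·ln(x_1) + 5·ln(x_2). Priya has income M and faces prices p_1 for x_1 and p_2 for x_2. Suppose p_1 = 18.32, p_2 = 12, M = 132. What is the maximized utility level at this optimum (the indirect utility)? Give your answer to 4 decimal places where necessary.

V = 13.7061

Demand: x_1*(p_1,p_2,M) = 4/9·M/p_1 and x_2* = 5/9·M/p_2.
At p_1=18.32, p_2=12, M=132: x_1* = 4/9·132/18.32 = 3.2023, x_2* = 6.1111.
Utility at the optimum: U(3.2023, 6.1111) = 13.7061.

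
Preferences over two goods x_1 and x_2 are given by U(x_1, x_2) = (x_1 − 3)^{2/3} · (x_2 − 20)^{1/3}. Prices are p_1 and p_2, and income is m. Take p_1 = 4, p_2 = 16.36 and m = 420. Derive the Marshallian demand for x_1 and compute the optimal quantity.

MRS = 2·(x_2−20)/(x_1−3). Tangency with p_1/p_2 gives x_2−20 = (1/2)·(p_1/p_2)·(x_1−3).
After buying the subsistence bundle (3, 20), a share 2/3 of the remaining income goes to x_1: x_1* = 3 + 2/3·(m − 3p_1 − 20p_2)/p_1.
Discretionary income = 420 − 3·4 − 20·16.36 = 80.8; x_1* = 3 + 2/3·80.8/4 = 16.4667.

x_1* = 16.4667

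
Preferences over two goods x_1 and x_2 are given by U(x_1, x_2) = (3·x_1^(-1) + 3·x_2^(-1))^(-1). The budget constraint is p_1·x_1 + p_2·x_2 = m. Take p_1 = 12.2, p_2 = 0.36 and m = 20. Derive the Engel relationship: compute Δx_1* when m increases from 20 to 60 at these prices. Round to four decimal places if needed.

Δx_1* = 2.798

From the CES first-order condition, (x_2/x_1)^(2) = p_1/p_2.
Solve for the ratio: x_2/x_1 = [p_1/p_2]^(0.5).
With the ratio pinned down, the budget gives x_1* = m/(p_1 + p_2·(x_2/x_1)) and x_2* = (x_2/x_1)·x_1*.
Numerically x_2/x_1 = 5.821416, so x_1* = 20/(12.2 + 0.36·5.821416) = 1.399.
At m' = 60: x_1* = 4.1971. Change: 4.1971 − 1.399 = 2.798.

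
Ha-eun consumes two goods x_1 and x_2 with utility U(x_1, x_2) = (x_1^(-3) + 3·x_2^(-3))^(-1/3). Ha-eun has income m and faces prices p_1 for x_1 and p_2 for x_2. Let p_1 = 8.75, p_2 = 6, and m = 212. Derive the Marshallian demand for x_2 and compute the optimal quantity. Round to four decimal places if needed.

x_2* = 17.5932

Substitute x_2 = (x_2/x_1)·x_1 into the budget: x_1* = m/(p_1 + p_2·(x_2/x_1)).
Numerically x_2/x_1 = 1.446254, so x_1* = 212/(8.75 + 6·1.446254) = 12.1647 and x_2* = 1.446254·12.1647 = 17.5932.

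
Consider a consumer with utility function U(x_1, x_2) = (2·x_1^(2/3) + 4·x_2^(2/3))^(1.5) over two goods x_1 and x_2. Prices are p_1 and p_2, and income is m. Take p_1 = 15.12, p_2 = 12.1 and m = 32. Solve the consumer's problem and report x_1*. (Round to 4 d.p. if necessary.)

Substitute x_2 = (x_2/x_1)·x_1 into the budget: x_1* = m/(p_1 + p_2·(x_2/x_1)).
Numerically x_2/x_1 = 15.609509, so x_1* = 32/(15.12 + 12.1·15.609509) = 0.1569.

x_1* = 0.1569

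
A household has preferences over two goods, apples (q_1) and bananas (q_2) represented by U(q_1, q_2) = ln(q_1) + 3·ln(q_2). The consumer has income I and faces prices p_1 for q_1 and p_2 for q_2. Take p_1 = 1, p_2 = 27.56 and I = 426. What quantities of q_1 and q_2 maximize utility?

The MRS is (1/3)·q_2/q_1. Set MRS = p_1/p_2.
So p_2·q_2 = 3·p_1·q_1; combined with the budget, a share 0.25 of income goes to q_1.
Demand: q_1*(p_1,p_2,I) = 0.25·I/p_1 and q_2* = 0.75·I/p_2.
At p_1=1, p_2=27.56, I=426: q_1* = 0.25·426/1 = 106.5, q_2* = 11.5929.

q_1* = 106.5, q_2* = 11.5929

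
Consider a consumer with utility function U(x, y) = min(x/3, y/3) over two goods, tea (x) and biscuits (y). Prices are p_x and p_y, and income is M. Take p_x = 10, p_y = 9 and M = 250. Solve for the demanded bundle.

x* = 13.1579, y* = 13.1579

Leontief preferences: the optimum is at the kink where x/3 = y/3, i.e. y = x.
Budget: p_x·x + p_y·x = M, so (3·p_x + 3·p_y)·x = 3·M.
Demand: x*(p_x,p_y,M) = 3·M/(3·p_x + 3·p_y), y* = 3·M/(3·p_x + 3·p_y).
Here 3·10 + 3·9 = 57, giving x* = 13.1579 and y* = 13.1579.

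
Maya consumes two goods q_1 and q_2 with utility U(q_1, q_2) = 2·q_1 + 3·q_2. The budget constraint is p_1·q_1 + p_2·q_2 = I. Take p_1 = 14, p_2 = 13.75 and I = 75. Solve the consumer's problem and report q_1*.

q_1* = 0

Perfect substitutes: compare marginal utility per dollar. 2/p_1 vs 3/p_2 → 0.1429 vs 0.2182.
q_2 gives more utility per dollar, so spend all income on q_2: q_2* = I/p_2, q_1* = 0.
Numerically: q_1* = 0, q_2* = 5.4545.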